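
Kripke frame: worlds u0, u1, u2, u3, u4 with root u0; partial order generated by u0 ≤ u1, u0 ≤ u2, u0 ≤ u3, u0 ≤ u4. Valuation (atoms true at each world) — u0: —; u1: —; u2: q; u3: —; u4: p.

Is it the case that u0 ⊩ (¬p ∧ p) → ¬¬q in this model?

u0 ⊩ (¬p ∧ p) → ¬¬q vacuously: no world accessible from u0 forces the antecedent ¬p ∧ p.

Yes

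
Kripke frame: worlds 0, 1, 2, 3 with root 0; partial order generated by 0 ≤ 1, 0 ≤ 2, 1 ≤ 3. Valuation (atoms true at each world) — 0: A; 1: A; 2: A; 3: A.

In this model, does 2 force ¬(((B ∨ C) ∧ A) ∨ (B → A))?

2 ⊮ ¬(((B ∨ C) ∧ A) ∨ (B → A)) since 2 is accessible from 2 and 2 ⊩ ((B ∨ C) ∧ A) ∨ (B → A).
2 ⊩ ((B ∨ C) ∧ A) ∨ (B → A) via the disjunct B → A.

No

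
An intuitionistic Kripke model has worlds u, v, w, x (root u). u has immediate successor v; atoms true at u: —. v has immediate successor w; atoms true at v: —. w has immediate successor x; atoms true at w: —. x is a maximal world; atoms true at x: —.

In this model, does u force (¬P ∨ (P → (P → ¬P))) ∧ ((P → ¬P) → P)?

No

u ⊮ (¬P ∨ (P → (P → ¬P))) ∧ ((P → ¬P) → P) since u fails (P → ¬P) → P.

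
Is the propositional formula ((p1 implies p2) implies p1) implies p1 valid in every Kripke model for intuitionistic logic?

No

This is Peirce's law, which is not intuitionistically valid.
A Kripke countermodel: worlds u, v; order generated by u <= v; atoms true at each world — u:{}; v:{p1}.
u does not force ((p1 implies p2) implies p1) implies p1: already at u itself, u forces (p1 implies p2) implies p1 but u does not force p1.
u lacks atom p1, so u does not force p1.
So the root u does not force the formula.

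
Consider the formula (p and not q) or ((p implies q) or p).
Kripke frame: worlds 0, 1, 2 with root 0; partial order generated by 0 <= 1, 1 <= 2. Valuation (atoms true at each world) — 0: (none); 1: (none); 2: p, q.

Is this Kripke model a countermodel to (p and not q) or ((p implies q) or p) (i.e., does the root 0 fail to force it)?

No

0 forces (p and not q) or ((p implies q) or p) via the disjunct (p implies q) or p.
So the root 0 forces (p and not q) or ((p implies q) or p); the model is not a countermodel.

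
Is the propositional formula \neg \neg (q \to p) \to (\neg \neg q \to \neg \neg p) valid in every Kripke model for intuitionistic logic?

Yes

This is the distribution of double negation over implication, which is intuitionistically derivable.
Assume \neg \neg (q \to p) and \neg \neg q; suppose \neg p. Then q \to p would give \neg q (by contraposition), contradicting \neg \neg q; so \neg (q \to p), contradicting \neg \neg (q \to p). Hence \neg \neg p.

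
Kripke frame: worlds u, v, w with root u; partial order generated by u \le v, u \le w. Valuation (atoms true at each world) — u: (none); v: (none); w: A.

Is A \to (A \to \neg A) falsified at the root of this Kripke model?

Yes

u \nVdash A \to (A \to \neg A): at the accessible world w, w \Vdash A but w \nVdash A \to \neg A.
w \nVdash A \to \neg A: already at w itself, w \Vdash A but w \nVdash \neg A.
w \nVdash \neg A since w is accessible from w and w \Vdash A.
So the root u does not force A \to (A \to \neg A); the model is a countermodel.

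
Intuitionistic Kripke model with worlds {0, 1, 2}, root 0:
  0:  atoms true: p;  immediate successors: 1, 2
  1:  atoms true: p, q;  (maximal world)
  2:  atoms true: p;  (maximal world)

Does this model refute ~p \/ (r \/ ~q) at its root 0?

0 ||-/- ~p \/ (r \/ ~q): neither disjunct is forced at 0.
0 ||-/- ~p since 0 is accessible from 0 and 0 ||- p.
So the root 0 does not force ~p \/ (r \/ ~q); the model is a countermodel.

Yes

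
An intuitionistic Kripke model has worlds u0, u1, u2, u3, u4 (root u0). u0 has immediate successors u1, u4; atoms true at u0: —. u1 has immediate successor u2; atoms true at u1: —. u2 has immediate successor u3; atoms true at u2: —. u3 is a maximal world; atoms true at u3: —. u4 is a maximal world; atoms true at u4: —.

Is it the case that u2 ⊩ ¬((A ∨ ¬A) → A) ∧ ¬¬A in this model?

No

u2 ⊮ ¬((A ∨ ¬A) → A) ∧ ¬¬A since u2 fails ¬¬A.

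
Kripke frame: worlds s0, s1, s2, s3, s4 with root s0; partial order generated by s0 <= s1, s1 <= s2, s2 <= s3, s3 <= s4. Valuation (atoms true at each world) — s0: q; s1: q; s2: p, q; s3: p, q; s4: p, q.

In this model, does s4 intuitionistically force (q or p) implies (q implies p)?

Yes

s4 forces (q or p) implies (q implies p): every world accessible from s4 that forces q or p (namely s4) also forces q implies p.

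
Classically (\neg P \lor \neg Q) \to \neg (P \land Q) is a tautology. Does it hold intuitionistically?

Yes

This is a constructively valid De Morgan direction (disjunction of negations to negated conjunction), which is intuitionistically derivable.
If \neg P holds at a world then no accessible world forces P, hence none forces P \land Q; likewise for \neg Q.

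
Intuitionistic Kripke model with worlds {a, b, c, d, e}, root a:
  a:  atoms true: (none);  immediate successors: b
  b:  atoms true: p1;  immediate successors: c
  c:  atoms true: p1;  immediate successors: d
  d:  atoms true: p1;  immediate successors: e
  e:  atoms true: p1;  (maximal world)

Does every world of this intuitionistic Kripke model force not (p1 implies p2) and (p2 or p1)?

No

Not every world: a does not force not (p1 implies p2) and (p2 or p1).
a does not force not (p1 implies p2) and (p2 or p1) since a fails p2 or p1.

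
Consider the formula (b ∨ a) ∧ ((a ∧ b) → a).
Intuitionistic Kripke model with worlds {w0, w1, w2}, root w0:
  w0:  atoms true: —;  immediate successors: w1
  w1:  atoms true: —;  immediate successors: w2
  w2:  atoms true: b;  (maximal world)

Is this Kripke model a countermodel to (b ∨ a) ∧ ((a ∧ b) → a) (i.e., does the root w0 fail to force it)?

w0 ⊮ (b ∨ a) ∧ ((a ∧ b) → a) since w0 fails b ∨ a.
So the root w0 does not force (b ∨ a) ∧ ((a ∧ b) → a); the model is a countermodel.

Yes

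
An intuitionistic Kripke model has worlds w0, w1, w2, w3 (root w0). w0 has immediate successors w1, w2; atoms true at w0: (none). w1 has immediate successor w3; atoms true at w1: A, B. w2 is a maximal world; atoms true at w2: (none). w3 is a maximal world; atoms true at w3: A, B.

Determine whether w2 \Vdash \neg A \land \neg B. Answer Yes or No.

Yes

w2 \Vdash \neg A \land \neg B since w2 forces both conjuncts.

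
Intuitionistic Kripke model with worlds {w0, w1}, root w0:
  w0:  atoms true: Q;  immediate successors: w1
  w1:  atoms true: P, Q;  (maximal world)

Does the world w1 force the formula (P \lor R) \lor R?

Yes

w1 \Vdash (P \lor R) \lor R via the disjunct P \lor R.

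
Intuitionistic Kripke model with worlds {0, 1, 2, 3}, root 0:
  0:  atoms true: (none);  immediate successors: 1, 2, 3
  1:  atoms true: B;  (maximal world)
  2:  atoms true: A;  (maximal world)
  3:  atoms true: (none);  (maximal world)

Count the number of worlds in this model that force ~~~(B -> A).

0: does not force it — 0 ||-/- ~~~(B -> A) since 2 is accessible from 0 and 2 ||- ~~(B -> A).
1: forces it.
2: does not force it.
3: does not force it.
Worlds forcing the formula: {1}.

1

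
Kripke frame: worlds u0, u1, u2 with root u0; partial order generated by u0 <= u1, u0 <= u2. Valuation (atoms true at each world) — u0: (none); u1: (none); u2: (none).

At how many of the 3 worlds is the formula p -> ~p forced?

u0: forces it.
u1: forces it.
u2: forces it.
Worlds forcing the formula: {u0, u1, u2}.

3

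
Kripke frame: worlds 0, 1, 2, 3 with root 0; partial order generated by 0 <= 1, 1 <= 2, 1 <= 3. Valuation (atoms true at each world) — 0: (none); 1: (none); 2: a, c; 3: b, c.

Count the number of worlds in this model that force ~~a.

1

0: does not force it — 0 ||-/- ~~a since 3 is accessible from 0 and 3 ||- ~a.
1: does not force it — 1 ||-/- ~~a since 3 is accessible from 1 and 3 ||- ~a.
2: forces it.
3: does not force it.
Worlds forcing the formula: {2}.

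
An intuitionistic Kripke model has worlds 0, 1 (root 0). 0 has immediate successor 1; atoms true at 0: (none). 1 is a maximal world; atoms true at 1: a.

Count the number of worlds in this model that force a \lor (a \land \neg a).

1

0: does not force it — 0 \nVdash a \lor (a \land \neg a): neither disjunct is forced at 0.
1: forces it.
Worlds forcing the formula: {1}.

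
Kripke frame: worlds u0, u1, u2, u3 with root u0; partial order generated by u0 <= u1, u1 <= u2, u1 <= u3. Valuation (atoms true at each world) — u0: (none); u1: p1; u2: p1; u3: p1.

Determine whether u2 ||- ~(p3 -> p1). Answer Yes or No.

u2 ||-/- ~(p3 -> p1) since u2 is accessible from u2 and u2 ||- p3 -> p1.
u2 ||- p3 -> p1 vacuously: no world accessible from u2 forces the antecedent p3.

No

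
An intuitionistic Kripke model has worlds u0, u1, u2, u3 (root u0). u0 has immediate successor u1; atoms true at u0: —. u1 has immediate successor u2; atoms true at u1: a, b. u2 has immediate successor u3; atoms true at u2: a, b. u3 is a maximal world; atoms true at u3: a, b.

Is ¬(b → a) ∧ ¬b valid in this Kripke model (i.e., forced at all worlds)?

Not every world: u0 ⊮ ¬(b → a) ∧ ¬b.
u0 ⊮ ¬(b → a) ∧ ¬b since u0 fails ¬(b → a).

No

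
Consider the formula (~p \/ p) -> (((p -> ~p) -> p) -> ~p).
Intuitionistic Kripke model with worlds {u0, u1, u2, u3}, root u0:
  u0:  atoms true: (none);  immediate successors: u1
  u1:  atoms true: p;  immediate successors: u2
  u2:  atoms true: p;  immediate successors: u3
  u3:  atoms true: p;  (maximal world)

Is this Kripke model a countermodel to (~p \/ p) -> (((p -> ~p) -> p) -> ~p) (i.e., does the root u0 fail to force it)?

u0 ||-/- (~p \/ p) -> (((p -> ~p) -> p) -> ~p): at the accessible world u1, u1 ||- ~p \/ p but u1 ||-/- ((p -> ~p) -> p) -> ~p.
u1 ||-/- ((p -> ~p) -> p) -> ~p: already at u1 itself, u1 ||- (p -> ~p) -> p but u1 ||-/- ~p.
u1 ||-/- ~p since u1 is accessible from u1 and u1 ||- p.
So the root u0 does not force (~p \/ p) -> (((p -> ~p) -> p) -> ~p); the model is a countermodel.

Yes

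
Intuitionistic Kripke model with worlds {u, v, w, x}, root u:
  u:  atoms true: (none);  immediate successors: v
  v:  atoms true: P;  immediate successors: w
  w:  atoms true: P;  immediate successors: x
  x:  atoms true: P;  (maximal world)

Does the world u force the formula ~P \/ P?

u ||-/- ~P \/ P: neither disjunct is forced at u.
u ||-/- ~P since v is accessible from u and v ||- P.

No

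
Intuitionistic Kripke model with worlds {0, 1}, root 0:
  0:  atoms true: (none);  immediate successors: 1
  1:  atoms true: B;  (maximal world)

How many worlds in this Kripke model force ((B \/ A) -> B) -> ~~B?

0: forces it.
1: forces it.
Worlds forcing the formula: {0, 1}.

2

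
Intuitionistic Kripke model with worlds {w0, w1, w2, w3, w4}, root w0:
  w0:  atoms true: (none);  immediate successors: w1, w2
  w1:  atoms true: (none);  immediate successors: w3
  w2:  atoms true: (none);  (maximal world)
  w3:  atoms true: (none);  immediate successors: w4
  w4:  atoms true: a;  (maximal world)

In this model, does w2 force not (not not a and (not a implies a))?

Yes

w2 forces not (not not a and (not a implies a)): no world accessible from w2 forces not not a and (not a implies a).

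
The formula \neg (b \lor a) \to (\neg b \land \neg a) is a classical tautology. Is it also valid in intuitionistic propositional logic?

This is a constructively valid De Morgan direction (negated disjunction to conjunction of negations), which is intuitionistically derivable.
From \neg (b \lor a): if b held then b \lor a would, contradiction — so \neg b; similarly \neg a.

Yes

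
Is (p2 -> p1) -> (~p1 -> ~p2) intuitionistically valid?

This is the forward direction of contraposition, which is intuitionistically derivable.
Assume p2 -> p1 and ~p1. If p2 held then p1 would follow, contradicting ~p1; so ~p2.

Yes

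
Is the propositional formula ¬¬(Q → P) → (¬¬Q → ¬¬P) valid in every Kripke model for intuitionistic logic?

Yes

This is the distribution of double negation over implication, which is intuitionistically derivable.
Assume ¬¬(Q → P) and ¬¬Q; suppose ¬P. Then Q → P would give ¬Q (by contraposition), contradicting ¬¬Q; so ¬(Q → P), contradicting ¬¬(Q → P). Hence ¬¬P.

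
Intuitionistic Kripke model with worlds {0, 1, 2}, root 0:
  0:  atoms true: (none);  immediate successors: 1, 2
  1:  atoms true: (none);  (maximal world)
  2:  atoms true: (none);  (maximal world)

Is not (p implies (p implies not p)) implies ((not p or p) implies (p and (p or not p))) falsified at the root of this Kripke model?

0 forces not (p implies (p implies not p)) implies ((not p or p) implies (p and (p or not p))) vacuously: no world accessible from 0 forces the antecedent not (p implies (p implies not p)).
So the root 0 forces not (p implies (p implies not p)) implies ((not p or p) implies (p and (p or not p))); the model is not a countermodel.

No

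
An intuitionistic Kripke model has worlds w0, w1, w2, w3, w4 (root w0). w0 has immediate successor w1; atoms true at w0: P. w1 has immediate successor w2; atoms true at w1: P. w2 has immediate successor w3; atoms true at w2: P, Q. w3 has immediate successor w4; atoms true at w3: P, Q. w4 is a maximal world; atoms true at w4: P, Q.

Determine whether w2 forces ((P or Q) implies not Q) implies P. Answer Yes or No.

w2 forces ((P or Q) implies not Q) implies P vacuously: no world accessible from w2 forces the antecedent (P or Q) implies not Q.

Yes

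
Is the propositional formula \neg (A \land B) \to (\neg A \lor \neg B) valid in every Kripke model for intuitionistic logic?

This is the constructively invalid direction of De Morgan's law for conjunction, which is not intuitionistically valid.
A Kripke countermodel: worlds w0, w1, w2; order generated by w0 \le w1, w0 \le w2; atoms true at each world — w0:{}; w1:{A}; w2:{B}.
w0 \nVdash \neg (A \land B) \to (\neg A \lor \neg B): already at w0 itself, w0 \Vdash \neg (A \land B) but w0 \nVdash \neg A \lor \neg B.
w0 \nVdash \neg A \lor \neg B: neither disjunct is forced at w0.
w0 \nVdash \neg A since w1 is accessible from w0 and w1 \Vdash A.
So the root w0 does not force the formula.

No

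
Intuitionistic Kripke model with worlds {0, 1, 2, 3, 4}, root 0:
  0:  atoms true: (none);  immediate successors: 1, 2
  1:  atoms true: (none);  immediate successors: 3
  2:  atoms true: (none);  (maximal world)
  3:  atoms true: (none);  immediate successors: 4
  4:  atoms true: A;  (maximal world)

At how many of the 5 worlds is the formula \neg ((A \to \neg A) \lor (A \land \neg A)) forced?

3

0: does not force it — 0 \nVdash \neg ((A \to \neg A) \lor (A \land \neg A)) since 2 is accessible from 0 and 2 \Vdash (A \to \neg A) \lor (A \land \neg A).
1: forces it.
2: does not force it — 2 \nVdash \neg ((A \to \neg A) \lor (A \land \neg A)) since 2 is accessible from 2 and 2 \Vdash (A \to \neg A) \lor (A \land \neg A).
3: forces it.
4: forces it.
Worlds forcing the formula: {1, 3, 4}.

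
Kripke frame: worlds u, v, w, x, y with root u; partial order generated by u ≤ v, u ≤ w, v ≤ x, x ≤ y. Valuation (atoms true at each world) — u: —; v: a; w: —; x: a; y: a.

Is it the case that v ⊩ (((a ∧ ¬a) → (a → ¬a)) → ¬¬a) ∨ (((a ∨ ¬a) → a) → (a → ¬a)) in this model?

v ⊩ (((a ∧ ¬a) → (a → ¬a)) → ¬¬a) ∨ (((a ∨ ¬a) → a) → (a → ¬a)) via the disjunct ((a ∧ ¬a) → (a → ¬a)) → ¬¬a.

Yes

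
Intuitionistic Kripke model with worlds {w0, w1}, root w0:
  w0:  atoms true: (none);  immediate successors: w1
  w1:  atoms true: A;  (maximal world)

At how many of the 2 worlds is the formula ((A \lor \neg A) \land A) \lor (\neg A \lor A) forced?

1

w0: does not force it — w0 \nVdash ((A \lor \neg A) \land A) \lor (\neg A \lor A): neither disjunct is forced at w0.
w1: forces it.
Worlds forcing the formula: {w1}.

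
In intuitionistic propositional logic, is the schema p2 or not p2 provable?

This is the law of excluded middle, which is not intuitionistically valid.
A Kripke countermodel: worlds u0, u1; order generated by u0 <= u1; atoms true at each world — u0:{}; u1:{p2}.
u0 does not force p2 or not p2: neither disjunct is forced at u0.
u0 lacks atom p2, so u0 does not force p2.
So the root u0 does not force the formula.

No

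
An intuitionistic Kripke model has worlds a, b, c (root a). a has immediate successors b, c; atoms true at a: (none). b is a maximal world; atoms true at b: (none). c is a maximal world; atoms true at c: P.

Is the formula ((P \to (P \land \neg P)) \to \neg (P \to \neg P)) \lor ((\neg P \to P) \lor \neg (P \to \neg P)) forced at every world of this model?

No

Not every world: a \nVdash ((P \to (P \land \neg P)) \to \neg (P \to \neg P)) \lor ((\neg P \to P) \lor \neg (P \to \neg P)).
a \nVdash ((P \to (P \land \neg P)) \to \neg (P \to \neg P)) \lor ((\neg P \to P) \lor \neg (P \to \neg P)): neither disjunct is forced at a.
a \nVdash (P \to (P \land \neg P)) \to \neg (P \to \neg P): at the accessible world b, b \Vdash P \to (P \land \neg P) but b \nVdash \neg (P \to \neg P).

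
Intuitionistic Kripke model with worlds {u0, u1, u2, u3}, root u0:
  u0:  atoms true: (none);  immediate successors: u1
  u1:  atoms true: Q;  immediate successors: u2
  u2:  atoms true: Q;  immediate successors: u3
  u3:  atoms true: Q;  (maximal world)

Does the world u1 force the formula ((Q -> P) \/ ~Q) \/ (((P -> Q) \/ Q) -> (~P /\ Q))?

Yes

u1 ||- ((Q -> P) \/ ~Q) \/ (((P -> Q) \/ Q) -> (~P /\ Q)) via the disjunct ((P -> Q) \/ Q) -> (~P /\ Q).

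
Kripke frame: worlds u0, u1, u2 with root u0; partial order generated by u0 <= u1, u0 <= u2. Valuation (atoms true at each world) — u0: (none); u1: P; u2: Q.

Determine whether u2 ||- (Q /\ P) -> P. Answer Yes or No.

Yes

u2 ||- (Q /\ P) -> P vacuously: no world accessible from u2 forces the antecedent Q /\ P.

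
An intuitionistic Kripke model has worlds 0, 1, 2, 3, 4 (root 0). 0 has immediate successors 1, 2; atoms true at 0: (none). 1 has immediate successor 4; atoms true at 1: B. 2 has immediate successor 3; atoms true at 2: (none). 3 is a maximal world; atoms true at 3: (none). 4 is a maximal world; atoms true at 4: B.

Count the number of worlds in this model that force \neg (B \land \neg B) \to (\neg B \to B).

0: does not force it — 0 \nVdash \neg (B \land \neg B) \to (\neg B \to B): already at 0 itself, 0 \Vdash \neg (B \land \neg B) but 0 \nVdash \neg B \to B.
1: forces it.
2: does not force it — 2 \nVdash \neg (B \land \neg B) \to (\neg B \to B): already at 2 itself, 2 \Vdash \neg (B \land \neg B) but 2 \nVdash \neg B \to B.
3: does not force it — 3 \nVdash \neg (B \land \neg B) \to (\neg B \to B): already at 3 itself, 3 \Vdash \neg (B \land \neg B) but 3 \nVdash \neg B \to B.
4: forces it.
Worlds forcing the formula: {1, 4}.

2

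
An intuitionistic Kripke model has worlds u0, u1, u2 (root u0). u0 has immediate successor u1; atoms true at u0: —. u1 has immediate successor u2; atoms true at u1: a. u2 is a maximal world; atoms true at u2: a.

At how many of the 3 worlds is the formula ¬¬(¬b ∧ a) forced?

3

u0: forces it.
u1: forces it.
u2: forces it.
Worlds forcing the formula: {u0, u1, u2}.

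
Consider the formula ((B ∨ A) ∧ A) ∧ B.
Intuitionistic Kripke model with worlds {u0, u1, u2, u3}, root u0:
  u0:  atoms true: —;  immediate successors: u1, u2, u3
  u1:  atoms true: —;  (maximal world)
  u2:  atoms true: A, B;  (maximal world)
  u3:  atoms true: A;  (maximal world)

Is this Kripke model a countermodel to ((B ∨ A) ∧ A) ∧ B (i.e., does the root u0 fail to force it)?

u0 ⊮ ((B ∨ A) ∧ A) ∧ B since u0 fails (B ∨ A) ∧ A.
So the root u0 does not force ((B ∨ A) ∧ A) ∧ B; the model is a countermodel.

Yes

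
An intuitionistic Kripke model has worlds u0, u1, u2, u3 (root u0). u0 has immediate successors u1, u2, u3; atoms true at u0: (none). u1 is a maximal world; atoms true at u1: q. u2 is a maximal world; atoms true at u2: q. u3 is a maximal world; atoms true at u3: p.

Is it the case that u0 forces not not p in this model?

u0 does not force not not p since u1 is accessible from u0 and u1 forces not p.
u1 forces not p: no world accessible from u1 forces p.

No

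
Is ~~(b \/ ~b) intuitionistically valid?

Yes

This is the double negation of excluded middle, which is intuitionistically derivable.
Assuming ~(b \/ ~b): from b we'd get b \/ ~b, so ~b; but then b \/ ~b again — contradiction. Hence ~~(b \/ ~b).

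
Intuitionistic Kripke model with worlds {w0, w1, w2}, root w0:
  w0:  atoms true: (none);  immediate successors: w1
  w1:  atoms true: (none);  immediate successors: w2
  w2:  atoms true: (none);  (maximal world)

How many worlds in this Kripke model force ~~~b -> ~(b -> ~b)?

0

w0: does not force it — w0 ||-/- ~~~b -> ~(b -> ~b): already at w0 itself, w0 ||- ~~~b but w0 ||-/- ~(b -> ~b).
w1: does not force it — w1 ||-/- ~~~b -> ~(b -> ~b): already at w1 itself, w1 ||- ~~~b but w1 ||-/- ~(b -> ~b).
w2: does not force it — w2 ||-/- ~~~b -> ~(b -> ~b): already at w2 itself, w2 ||- ~~~b but w2 ||-/- ~(b -> ~b).
Worlds forcing the formula: { }.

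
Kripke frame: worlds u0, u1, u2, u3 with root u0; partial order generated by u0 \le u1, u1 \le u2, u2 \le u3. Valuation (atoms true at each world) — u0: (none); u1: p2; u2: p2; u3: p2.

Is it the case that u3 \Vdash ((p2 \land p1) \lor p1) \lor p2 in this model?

u3 \Vdash ((p2 \land p1) \lor p1) \lor p2 via the disjunct p2.

Yes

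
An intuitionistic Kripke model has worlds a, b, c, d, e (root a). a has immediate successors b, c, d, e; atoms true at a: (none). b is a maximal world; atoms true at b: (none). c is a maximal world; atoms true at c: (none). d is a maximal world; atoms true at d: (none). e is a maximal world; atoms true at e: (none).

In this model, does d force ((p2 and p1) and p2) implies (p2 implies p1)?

Yes

d forces ((p2 and p1) and p2) implies (p2 implies p1) vacuously: no world accessible from d forces the antecedent (p2 and p1) and p2.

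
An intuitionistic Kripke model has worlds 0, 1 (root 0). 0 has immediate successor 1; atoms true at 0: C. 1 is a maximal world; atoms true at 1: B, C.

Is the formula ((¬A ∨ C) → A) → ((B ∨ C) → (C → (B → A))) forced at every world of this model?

0 ⊩ ((¬A ∨ C) → A) → ((B ∨ C) → (C → (B → A))) vacuously: no world accessible from 0 forces the antecedent (¬A ∨ C) → A.
Since the root 0 forces ((¬A ∨ C) → A) → ((B ∨ C) → (C → (B → A))) and forcing is persistent (monotone upward), every world forces it.

Yes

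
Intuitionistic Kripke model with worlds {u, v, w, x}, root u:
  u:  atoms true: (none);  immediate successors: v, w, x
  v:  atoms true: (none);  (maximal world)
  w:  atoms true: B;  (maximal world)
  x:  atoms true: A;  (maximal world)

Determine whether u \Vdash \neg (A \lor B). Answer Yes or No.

No

u \nVdash \neg (A \lor B) since w is accessible from u and w \Vdash A \lor B.
w \Vdash A \lor B via the disjunct B.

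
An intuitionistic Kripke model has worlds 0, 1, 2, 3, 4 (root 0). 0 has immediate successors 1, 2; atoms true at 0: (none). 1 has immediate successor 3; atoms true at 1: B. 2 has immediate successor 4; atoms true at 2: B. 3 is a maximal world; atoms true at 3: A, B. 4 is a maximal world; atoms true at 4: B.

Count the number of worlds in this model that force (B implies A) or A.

0: does not force it — 0 does not force (B implies A) or A: neither disjunct is forced at 0.
1: does not force it.
2: does not force it.
3: forces it.
4: does not force it.
Worlds forcing the formula: {3}.

1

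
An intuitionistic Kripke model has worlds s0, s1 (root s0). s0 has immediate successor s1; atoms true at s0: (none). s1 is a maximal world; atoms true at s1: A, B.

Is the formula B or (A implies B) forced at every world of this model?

Yes

s0 forces B or (A implies B) via the disjunct A implies B.
Since the root s0 forces B or (A implies B) and forcing is persistent (monotone upward), every world forces it.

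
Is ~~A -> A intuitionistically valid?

This is double-negation elimination, which is not intuitionistically valid.
A Kripke countermodel: worlds s0, s1; order generated by s0 <= s1; atoms true at each world — s0:{}; s1:{A}.
s0 ||-/- ~~A -> A: already at s0 itself, s0 ||- ~~A but s0 ||-/- A.
s0 lacks atom A, so s0 ||-/- A.
So the root s0 does not force the formula.

No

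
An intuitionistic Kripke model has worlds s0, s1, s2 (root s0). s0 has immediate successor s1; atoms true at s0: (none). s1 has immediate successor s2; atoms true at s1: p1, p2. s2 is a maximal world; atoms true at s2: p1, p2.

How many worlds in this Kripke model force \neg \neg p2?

s0: forces it.
s1: forces it.
s2: forces it.
Worlds forcing the formula: {s0, s1, s2}.

3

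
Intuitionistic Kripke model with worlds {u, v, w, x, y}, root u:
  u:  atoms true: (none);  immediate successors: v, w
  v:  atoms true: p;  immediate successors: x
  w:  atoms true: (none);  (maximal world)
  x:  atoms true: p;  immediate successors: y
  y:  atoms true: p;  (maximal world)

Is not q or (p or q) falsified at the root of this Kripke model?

No

u forces not q or (p or q) via the disjunct not q.
So the root u forces not q or (p or q); the model is not a countermodel.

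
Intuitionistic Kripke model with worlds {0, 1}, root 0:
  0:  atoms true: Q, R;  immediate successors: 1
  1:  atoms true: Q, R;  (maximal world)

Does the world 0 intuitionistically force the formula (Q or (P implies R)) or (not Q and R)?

0 forces (Q or (P implies R)) or (not Q and R) via the disjunct Q or (P implies R).

Yes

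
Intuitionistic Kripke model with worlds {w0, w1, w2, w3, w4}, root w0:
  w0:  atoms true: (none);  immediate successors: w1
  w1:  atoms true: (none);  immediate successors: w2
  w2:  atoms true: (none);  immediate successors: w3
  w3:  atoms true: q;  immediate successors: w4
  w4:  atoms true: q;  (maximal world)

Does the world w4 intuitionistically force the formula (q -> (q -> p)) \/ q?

Yes

w4 ||- (q -> (q -> p)) \/ q via the disjunct q.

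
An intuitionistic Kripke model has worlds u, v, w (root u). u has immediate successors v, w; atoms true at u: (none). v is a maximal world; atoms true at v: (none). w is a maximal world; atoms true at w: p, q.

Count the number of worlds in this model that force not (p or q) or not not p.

u: does not force it — u does not force not (p or q) or not not p: neither disjunct is forced at u.
v: forces it.
w: forces it.
Worlds forcing the formula: {v, w}.

2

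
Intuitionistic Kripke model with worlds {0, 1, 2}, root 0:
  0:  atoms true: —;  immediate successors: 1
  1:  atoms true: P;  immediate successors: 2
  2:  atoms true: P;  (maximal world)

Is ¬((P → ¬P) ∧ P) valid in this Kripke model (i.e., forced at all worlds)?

Yes

0 ⊩ ¬((P → ¬P) ∧ P): no world accessible from 0 forces (P → ¬P) ∧ P.
Since the root 0 forces ¬((P → ¬P) ∧ P) and forcing is persistent (monotone upward), every world forces it.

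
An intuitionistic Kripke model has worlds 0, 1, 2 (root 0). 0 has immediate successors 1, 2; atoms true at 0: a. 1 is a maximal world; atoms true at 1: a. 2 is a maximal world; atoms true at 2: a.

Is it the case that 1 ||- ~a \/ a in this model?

1 ||- ~a \/ a via the disjunct a.

Yes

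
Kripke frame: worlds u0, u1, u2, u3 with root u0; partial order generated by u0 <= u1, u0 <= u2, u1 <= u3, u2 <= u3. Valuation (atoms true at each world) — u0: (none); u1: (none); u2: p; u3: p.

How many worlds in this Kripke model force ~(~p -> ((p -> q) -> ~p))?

u0: does not force it — u0 ||-/- ~(~p -> ((p -> q) -> ~p)) since u0 is accessible from u0 and u0 ||- ~p -> ((p -> q) -> ~p).
u1: does not force it — u1 ||-/- ~(~p -> ((p -> q) -> ~p)) since u1 is accessible from u1 and u1 ||- ~p -> ((p -> q) -> ~p).
u2: does not force it — u2 ||-/- ~(~p -> ((p -> q) -> ~p)) since u2 is accessible from u2 and u2 ||- ~p -> ((p -> q) -> ~p).
u3: does not force it.
Worlds forcing the formula: { }.

0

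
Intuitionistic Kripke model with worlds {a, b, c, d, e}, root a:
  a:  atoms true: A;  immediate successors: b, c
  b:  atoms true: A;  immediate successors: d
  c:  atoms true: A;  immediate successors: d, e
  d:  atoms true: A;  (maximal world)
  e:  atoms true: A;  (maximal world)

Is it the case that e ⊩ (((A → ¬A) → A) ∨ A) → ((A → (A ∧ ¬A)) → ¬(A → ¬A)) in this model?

Yes

e ⊩ (((A → ¬A) → A) ∨ A) → ((A → (A ∧ ¬A)) → ¬(A → ¬A)): every world accessible from e that forces ((A → ¬A) → A) ∨ A (namely e) also forces (A → (A ∧ ¬A)) → ¬(A → ¬A).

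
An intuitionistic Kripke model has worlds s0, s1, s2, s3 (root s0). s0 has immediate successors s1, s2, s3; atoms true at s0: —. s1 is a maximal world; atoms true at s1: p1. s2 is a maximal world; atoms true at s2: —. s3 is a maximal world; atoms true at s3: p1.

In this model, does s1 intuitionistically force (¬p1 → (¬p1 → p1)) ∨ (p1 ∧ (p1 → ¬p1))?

Yes

s1 ⊩ (¬p1 → (¬p1 → p1)) ∨ (p1 ∧ (p1 → ¬p1)) via the disjunct ¬p1 → (¬p1 → p1).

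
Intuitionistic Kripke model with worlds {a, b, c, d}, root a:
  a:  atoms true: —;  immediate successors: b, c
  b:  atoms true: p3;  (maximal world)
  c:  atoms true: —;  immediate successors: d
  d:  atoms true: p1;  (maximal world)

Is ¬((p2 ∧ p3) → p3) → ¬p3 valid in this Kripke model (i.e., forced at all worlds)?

Yes

a ⊩ ¬((p2 ∧ p3) → p3) → ¬p3 vacuously: no world accessible from a forces the antecedent ¬((p2 ∧ p3) → p3).
Since the root a forces ¬((p2 ∧ p3) → p3) → ¬p3 and forcing is persistent (monotone upward), every world forces it.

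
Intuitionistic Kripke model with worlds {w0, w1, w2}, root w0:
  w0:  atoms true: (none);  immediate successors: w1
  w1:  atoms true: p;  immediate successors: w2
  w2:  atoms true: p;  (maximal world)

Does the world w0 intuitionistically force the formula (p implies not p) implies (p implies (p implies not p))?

Yes

w0 forces (p implies not p) implies (p implies (p implies not p)) vacuously: no world accessible from w0 forces the antecedent p implies not p.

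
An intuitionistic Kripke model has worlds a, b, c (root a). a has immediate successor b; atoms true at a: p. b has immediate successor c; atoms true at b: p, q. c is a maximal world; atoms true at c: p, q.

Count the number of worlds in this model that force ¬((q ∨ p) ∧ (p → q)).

a: does not force it — a ⊮ ¬((q ∨ p) ∧ (p → q)) since b is accessible from a and b ⊩ (q ∨ p) ∧ (p → q).
b: does not force it — b ⊮ ¬((q ∨ p) ∧ (p → q)) since b is accessible from b and b ⊩ (q ∨ p) ∧ (p → q).
c: does not force it.
Worlds forcing the formula: { }.

0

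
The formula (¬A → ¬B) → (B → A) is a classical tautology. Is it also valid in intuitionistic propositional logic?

No

This is the converse of contraposition, which is not intuitionistically valid.
A Kripke countermodel: worlds u0, u1; order generated by u0 ≤ u1; atoms true at each world — u0:{B}; u1:{A,B}.
u0 ⊮ (¬A → ¬B) → (B → A): already at u0 itself, u0 ⊩ ¬A → ¬B but u0 ⊮ B → A.
u0 ⊮ B → A: already at u0 itself, u0 ⊩ B but u0 ⊮ A.
u0 lacks atom A, so u0 ⊮ A.
So the root u0 does not force the formula.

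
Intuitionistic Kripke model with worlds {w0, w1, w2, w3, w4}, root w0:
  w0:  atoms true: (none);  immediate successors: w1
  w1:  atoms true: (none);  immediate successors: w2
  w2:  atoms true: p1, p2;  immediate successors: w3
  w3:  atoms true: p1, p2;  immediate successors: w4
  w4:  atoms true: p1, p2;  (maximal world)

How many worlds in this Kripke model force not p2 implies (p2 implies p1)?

w0: forces it.
w1: forces it.
w2: forces it.
w3: forces it.
w4: forces it.
Worlds forcing the formula: {w0, w1, w2, w3, w4}.

5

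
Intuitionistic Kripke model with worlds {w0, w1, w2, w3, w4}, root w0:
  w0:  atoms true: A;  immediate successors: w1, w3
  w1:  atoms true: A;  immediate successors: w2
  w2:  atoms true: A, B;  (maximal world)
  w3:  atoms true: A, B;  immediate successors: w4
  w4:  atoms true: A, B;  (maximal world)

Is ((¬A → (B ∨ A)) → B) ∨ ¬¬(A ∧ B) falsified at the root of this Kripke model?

w0 ⊩ ((¬A → (B ∨ A)) → B) ∨ ¬¬(A ∧ B) via the disjunct ¬¬(A ∧ B).
So the root w0 forces ((¬A → (B ∨ A)) → B) ∨ ¬¬(A ∧ B); the model is not a countermodel.

No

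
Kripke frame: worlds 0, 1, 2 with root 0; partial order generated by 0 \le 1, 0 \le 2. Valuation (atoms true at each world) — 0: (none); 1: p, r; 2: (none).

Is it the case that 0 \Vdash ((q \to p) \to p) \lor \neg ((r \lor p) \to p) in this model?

0 \nVdash ((q \to p) \to p) \lor \neg ((r \lor p) \to p): neither disjunct is forced at 0.
0 \nVdash (q \to p) \to p: already at 0 itself, 0 \Vdash q \to p but 0 \nVdash p.
0 lacks atom p, so 0 \nVdash p.

No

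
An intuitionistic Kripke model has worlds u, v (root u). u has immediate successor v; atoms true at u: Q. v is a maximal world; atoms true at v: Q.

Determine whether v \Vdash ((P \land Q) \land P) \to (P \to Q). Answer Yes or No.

v \Vdash ((P \land Q) \land P) \to (P \to Q) vacuously: no world accessible from v forces the antecedent (P \land Q) \land P.

Yes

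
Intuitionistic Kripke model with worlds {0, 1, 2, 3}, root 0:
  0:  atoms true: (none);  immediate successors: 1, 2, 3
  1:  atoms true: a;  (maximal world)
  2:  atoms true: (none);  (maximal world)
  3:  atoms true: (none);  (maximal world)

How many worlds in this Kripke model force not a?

0: does not force it — 0 does not force not a since 1 is accessible from 0 and 1 forces a.
1: does not force it.
2: forces it.
3: forces it.
Worlds forcing the formula: {2, 3}.

2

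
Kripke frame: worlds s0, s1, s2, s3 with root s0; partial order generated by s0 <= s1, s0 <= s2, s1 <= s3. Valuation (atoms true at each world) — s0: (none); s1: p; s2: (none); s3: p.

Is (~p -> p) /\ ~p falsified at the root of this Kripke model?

Yes

s0 ||-/- (~p -> p) /\ ~p since s0 fails ~p -> p.
So the root s0 does not force (~p -> p) /\ ~p; the model is a countermodel.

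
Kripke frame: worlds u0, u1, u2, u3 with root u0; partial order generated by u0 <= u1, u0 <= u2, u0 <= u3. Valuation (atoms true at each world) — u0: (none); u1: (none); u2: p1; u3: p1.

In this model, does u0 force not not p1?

No

u0 does not force not not p1 since u1 is accessible from u0 and u1 forces not p1.
u1 forces not p1: no world accessible from u1 forces p1.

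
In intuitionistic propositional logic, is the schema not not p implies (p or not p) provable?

This is a variant of double-negation elimination (deriving excluded middle from double negation), which is not intuitionistically valid.
A Kripke countermodel: worlds 0, 1; order generated by 0 <= 1; atoms true at each world — 0:{}; 1:{p}.
0 does not force not not p implies (p or not p): already at 0 itself, 0 forces not not p but 0 does not force p or not p.
0 does not force p or not p: neither disjunct is forced at 0.
0 lacks atom p, so 0 does not force p.
So the root 0 does not force the formula.

No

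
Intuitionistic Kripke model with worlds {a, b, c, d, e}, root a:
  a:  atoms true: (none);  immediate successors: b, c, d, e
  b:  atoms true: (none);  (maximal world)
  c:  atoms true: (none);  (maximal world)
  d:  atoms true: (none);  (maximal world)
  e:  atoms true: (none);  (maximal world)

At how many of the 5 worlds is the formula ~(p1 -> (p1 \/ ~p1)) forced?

a: does not force it — a ||-/- ~(p1 -> (p1 \/ ~p1)) since a is accessible from a and a ||- p1 -> (p1 \/ ~p1).
b: does not force it — b ||-/- ~(p1 -> (p1 \/ ~p1)) since b is accessible from b and b ||- p1 -> (p1 \/ ~p1).
c: does not force it — c ||-/- ~(p1 -> (p1 \/ ~p1)) since c is accessible from c and c ||- p1 -> (p1 \/ ~p1).
d: does not force it.
e: does not force it.
Worlds forcing the formula: { }.

0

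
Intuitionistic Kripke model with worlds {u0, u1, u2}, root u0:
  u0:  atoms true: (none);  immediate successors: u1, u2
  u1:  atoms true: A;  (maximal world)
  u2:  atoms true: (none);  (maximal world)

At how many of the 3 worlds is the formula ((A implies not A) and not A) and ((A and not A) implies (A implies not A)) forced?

u0: does not force it — u0 does not force ((A implies not A) and not A) and ((A and not A) implies (A implies not A)) since u0 fails (A implies not A) and not A.
u1: does not force it — u1 does not force ((A implies not A) and not A) and ((A and not A) implies (A implies not A)) since u1 fails (A implies not A) and not A.
u2: forces it.
Worlds forcing the formula: {u2}.

1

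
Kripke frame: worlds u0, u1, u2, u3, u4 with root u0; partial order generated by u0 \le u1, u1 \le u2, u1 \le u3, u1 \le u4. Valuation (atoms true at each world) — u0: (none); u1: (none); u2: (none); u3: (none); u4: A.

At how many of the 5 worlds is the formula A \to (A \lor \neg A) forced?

5

u0: forces it.
u1: forces it.
u2: forces it.
u3: forces it.
u4: forces it.
Worlds forcing the formula: {u0, u1, u2, u3, u4}.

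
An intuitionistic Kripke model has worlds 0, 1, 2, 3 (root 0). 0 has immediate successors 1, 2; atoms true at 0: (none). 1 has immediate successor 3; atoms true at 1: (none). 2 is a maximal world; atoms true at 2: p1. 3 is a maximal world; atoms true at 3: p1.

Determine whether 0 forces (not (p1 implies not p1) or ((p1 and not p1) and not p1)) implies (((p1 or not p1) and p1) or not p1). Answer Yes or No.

0 does not force (not (p1 implies not p1) or ((p1 and not p1) and not p1)) implies (((p1 or not p1) and p1) or not p1): already at 0 itself, 0 forces not (p1 implies not p1) or ((p1 and not p1) and not p1) but 0 does not force ((p1 or not p1) and p1) or not p1.
0 does not force ((p1 or not p1) and p1) or not p1: neither disjunct is forced at 0.
0 does not force (p1 or not p1) and p1 since 0 fails p1 or not p1.

No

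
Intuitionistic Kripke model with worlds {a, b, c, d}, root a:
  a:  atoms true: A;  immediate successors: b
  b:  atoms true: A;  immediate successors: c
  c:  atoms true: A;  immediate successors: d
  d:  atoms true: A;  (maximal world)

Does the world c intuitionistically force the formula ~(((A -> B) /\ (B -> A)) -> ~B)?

No

c ||-/- ~(((A -> B) /\ (B -> A)) -> ~B) since c is accessible from c and c ||- ((A -> B) /\ (B -> A)) -> ~B.
c ||- ((A -> B) /\ (B -> A)) -> ~B vacuously: no world accessible from c forces the antecedent (A -> B) /\ (B -> A).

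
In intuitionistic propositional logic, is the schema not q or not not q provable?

No

This is the weak law of excluded middle, which is not intuitionistically valid.
A Kripke countermodel: worlds w0, w1, w2; order generated by w0 <= w1, w0 <= w2; atoms true at each world — w0:{}; w1:{q}; w2:{}.
w0 does not force not q or not not q: neither disjunct is forced at w0.
w0 does not force not q since w1 is accessible from w0 and w1 forces q.
So the root w0 does not force the formula.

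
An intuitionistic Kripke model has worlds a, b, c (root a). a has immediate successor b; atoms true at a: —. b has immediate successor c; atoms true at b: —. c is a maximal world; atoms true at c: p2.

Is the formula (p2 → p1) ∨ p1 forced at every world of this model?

No

Not every world: a ⊮ (p2 → p1) ∨ p1.
a ⊮ (p2 → p1) ∨ p1: neither disjunct is forced at a.
a ⊮ p2 → p1: at the accessible world c, c ⊩ p2 but c ⊮ p1.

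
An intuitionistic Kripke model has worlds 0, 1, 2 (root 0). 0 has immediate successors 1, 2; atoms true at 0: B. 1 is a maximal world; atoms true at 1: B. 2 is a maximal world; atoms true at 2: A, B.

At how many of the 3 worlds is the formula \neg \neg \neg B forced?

0: does not force it — 0 \nVdash \neg \neg \neg B since 0 is accessible from 0 and 0 \Vdash \neg \neg B.
1: does not force it — 1 \nVdash \neg \neg \neg B since 1 is accessible from 1 and 1 \Vdash \neg \neg B.
2: does not force it — 2 \nVdash \neg \neg \neg B since 2 is accessible from 2 and 2 \Vdash \neg \neg B.
Worlds forcing the formula: { }.

0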